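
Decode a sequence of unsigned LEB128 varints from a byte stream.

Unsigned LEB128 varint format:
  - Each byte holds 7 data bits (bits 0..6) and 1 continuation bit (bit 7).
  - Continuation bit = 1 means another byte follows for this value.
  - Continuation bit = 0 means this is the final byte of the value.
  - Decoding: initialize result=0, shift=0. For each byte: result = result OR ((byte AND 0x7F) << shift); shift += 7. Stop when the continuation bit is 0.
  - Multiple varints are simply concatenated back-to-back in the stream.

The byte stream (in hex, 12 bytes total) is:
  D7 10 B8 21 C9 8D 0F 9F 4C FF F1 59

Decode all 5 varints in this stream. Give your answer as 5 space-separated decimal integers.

  byte[0]=0xD7 cont=1 payload=0x57=87: acc |= 87<<0 -> acc=87 shift=7
  byte[1]=0x10 cont=0 payload=0x10=16: acc |= 16<<7 -> acc=2135 shift=14 [end]
Varint 1: bytes[0:2] = D7 10 -> value 2135 (2 byte(s))
  byte[2]=0xB8 cont=1 payload=0x38=56: acc |= 56<<0 -> acc=56 shift=7
  byte[3]=0x21 cont=0 payload=0x21=33: acc |= 33<<7 -> acc=4280 shift=14 [end]
Varint 2: bytes[2:4] = B8 21 -> value 4280 (2 byte(s))
  byte[4]=0xC9 cont=1 payload=0x49=73: acc |= 73<<0 -> acc=73 shift=7
  byte[5]=0x8D cont=1 payload=0x0D=13: acc |= 13<<7 -> acc=1737 shift=14
  byte[6]=0x0F cont=0 payload=0x0F=15: acc |= 15<<14 -> acc=247497 shift=21 [end]
Varint 3: bytes[4:7] = C9 8D 0F -> value 247497 (3 byte(s))
  byte[7]=0x9F cont=1 payload=0x1F=31: acc |= 31<<0 -> acc=31 shift=7
  byte[8]=0x4C cont=0 payload=0x4C=76: acc |= 76<<7 -> acc=9759 shift=14 [end]
Varint 4: bytes[7:9] = 9F 4C -> value 9759 (2 byte(s))
  byte[9]=0xFF cont=1 payload=0x7F=127: acc |= 127<<0 -> acc=127 shift=7
  byte[10]=0xF1 cont=1 payload=0x71=113: acc |= 113<<7 -> acc=14591 shift=14
  byte[11]=0x59 cont=0 payload=0x59=89: acc |= 89<<14 -> acc=1472767 shift=21 [end]
Varint 5: bytes[9:12] = FF F1 59 -> value 1472767 (3 byte(s))

Answer: 2135 4280 247497 9759 1472767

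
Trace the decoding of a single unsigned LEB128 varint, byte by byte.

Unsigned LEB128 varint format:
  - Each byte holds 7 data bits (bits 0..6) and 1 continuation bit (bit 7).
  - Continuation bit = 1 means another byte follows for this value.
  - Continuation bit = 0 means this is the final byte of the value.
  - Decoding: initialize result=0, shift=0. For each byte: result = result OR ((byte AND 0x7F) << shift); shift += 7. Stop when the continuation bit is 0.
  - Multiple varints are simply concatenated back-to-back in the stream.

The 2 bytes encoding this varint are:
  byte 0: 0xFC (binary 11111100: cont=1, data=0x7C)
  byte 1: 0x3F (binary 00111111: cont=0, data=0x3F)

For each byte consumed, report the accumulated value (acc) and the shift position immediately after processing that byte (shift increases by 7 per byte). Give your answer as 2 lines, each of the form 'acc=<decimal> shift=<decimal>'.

Answer: acc=124 shift=7
acc=8188 shift=14

Derivation:
byte 0=0xFC: payload=0x7C=124, contrib = 124<<0 = 124; acc -> 124, shift -> 7
byte 1=0x3F: payload=0x3F=63, contrib = 63<<7 = 8064; acc -> 8188, shift -> 14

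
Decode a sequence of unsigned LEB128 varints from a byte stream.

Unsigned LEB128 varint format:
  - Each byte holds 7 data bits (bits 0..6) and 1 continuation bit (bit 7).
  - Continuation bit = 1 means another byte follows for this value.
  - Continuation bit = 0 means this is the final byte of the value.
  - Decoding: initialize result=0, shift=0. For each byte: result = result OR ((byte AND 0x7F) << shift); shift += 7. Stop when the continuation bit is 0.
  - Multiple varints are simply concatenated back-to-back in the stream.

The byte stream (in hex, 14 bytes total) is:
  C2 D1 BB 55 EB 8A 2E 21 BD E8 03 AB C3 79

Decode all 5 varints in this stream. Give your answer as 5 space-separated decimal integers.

Answer: 179235010 755051 33 62525 1991083

Derivation:
  byte[0]=0xC2 cont=1 payload=0x42=66: acc |= 66<<0 -> acc=66 shift=7
  byte[1]=0xD1 cont=1 payload=0x51=81: acc |= 81<<7 -> acc=10434 shift=14
  byte[2]=0xBB cont=1 payload=0x3B=59: acc |= 59<<14 -> acc=977090 shift=21
  byte[3]=0x55 cont=0 payload=0x55=85: acc |= 85<<21 -> acc=179235010 shift=28 [end]
Varint 1: bytes[0:4] = C2 D1 BB 55 -> value 179235010 (4 byte(s))
  byte[4]=0xEB cont=1 payload=0x6B=107: acc |= 107<<0 -> acc=107 shift=7
  byte[5]=0x8A cont=1 payload=0x0A=10: acc |= 10<<7 -> acc=1387 shift=14
  byte[6]=0x2E cont=0 payload=0x2E=46: acc |= 46<<14 -> acc=755051 shift=21 [end]
Varint 2: bytes[4:7] = EB 8A 2E -> value 755051 (3 byte(s))
  byte[7]=0x21 cont=0 payload=0x21=33: acc |= 33<<0 -> acc=33 shift=7 [end]
Varint 3: bytes[7:8] = 21 -> value 33 (1 byte(s))
  byte[8]=0xBD cont=1 payload=0x3D=61: acc |= 61<<0 -> acc=61 shift=7
  byte[9]=0xE8 cont=1 payload=0x68=104: acc |= 104<<7 -> acc=13373 shift=14
  byte[10]=0x03 cont=0 payload=0x03=3: acc |= 3<<14 -> acc=62525 shift=21 [end]
Varint 4: bytes[8:11] = BD E8 03 -> value 62525 (3 byte(s))
  byte[11]=0xAB cont=1 payload=0x2B=43: acc |= 43<<0 -> acc=43 shift=7
  byte[12]=0xC3 cont=1 payload=0x43=67: acc |= 67<<7 -> acc=8619 shift=14
  byte[13]=0x79 cont=0 payload=0x79=121: acc |= 121<<14 -> acc=1991083 shift=21 [end]
Varint 5: bytes[11:14] = AB C3 79 -> value 1991083 (3 byte(s))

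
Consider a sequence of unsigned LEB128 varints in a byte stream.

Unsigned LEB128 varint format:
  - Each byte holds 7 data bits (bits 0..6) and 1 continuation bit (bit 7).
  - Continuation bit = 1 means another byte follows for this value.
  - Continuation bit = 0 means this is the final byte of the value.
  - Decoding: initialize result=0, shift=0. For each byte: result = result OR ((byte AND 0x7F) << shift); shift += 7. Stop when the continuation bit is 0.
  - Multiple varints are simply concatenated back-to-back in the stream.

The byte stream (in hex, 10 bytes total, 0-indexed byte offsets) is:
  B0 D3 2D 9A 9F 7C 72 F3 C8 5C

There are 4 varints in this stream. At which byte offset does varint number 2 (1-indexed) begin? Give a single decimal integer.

  byte[0]=0xB0 cont=1 payload=0x30=48: acc |= 48<<0 -> acc=48 shift=7
  byte[1]=0xD3 cont=1 payload=0x53=83: acc |= 83<<7 -> acc=10672 shift=14
  byte[2]=0x2D cont=0 payload=0x2D=45: acc |= 45<<14 -> acc=747952 shift=21 [end]
Varint 1: bytes[0:3] = B0 D3 2D -> value 747952 (3 byte(s))
  byte[3]=0x9A cont=1 payload=0x1A=26: acc |= 26<<0 -> acc=26 shift=7
  byte[4]=0x9F cont=1 payload=0x1F=31: acc |= 31<<7 -> acc=3994 shift=14
  byte[5]=0x7C cont=0 payload=0x7C=124: acc |= 124<<14 -> acc=2035610 shift=21 [end]
Varint 2: bytes[3:6] = 9A 9F 7C -> value 2035610 (3 byte(s))
  byte[6]=0x72 cont=0 payload=0x72=114: acc |= 114<<0 -> acc=114 shift=7 [end]
Varint 3: bytes[6:7] = 72 -> value 114 (1 byte(s))
  byte[7]=0xF3 cont=1 payload=0x73=115: acc |= 115<<0 -> acc=115 shift=7
  byte[8]=0xC8 cont=1 payload=0x48=72: acc |= 72<<7 -> acc=9331 shift=14
  byte[9]=0x5C cont=0 payload=0x5C=92: acc |= 92<<14 -> acc=1516659 shift=21 [end]
Varint 4: bytes[7:10] = F3 C8 5C -> value 1516659 (3 byte(s))

Answer: 3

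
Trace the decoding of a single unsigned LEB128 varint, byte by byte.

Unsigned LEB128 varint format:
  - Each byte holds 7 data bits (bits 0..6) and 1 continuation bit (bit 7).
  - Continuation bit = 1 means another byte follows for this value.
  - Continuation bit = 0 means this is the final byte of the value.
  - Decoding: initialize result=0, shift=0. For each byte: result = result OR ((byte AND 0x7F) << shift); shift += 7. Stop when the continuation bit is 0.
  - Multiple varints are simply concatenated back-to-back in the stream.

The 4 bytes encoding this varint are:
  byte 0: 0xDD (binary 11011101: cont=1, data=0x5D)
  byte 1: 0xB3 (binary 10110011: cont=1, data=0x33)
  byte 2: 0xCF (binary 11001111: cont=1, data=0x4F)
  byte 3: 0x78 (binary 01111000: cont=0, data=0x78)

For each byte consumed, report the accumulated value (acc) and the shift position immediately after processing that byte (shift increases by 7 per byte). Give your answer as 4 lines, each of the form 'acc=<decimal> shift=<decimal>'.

Answer: acc=93 shift=7
acc=6621 shift=14
acc=1300957 shift=21
acc=252959197 shift=28

Derivation:
byte 0=0xDD: payload=0x5D=93, contrib = 93<<0 = 93; acc -> 93, shift -> 7
byte 1=0xB3: payload=0x33=51, contrib = 51<<7 = 6528; acc -> 6621, shift -> 14
byte 2=0xCF: payload=0x4F=79, contrib = 79<<14 = 1294336; acc -> 1300957, shift -> 21
byte 3=0x78: payload=0x78=120, contrib = 120<<21 = 251658240; acc -> 252959197, shift -> 28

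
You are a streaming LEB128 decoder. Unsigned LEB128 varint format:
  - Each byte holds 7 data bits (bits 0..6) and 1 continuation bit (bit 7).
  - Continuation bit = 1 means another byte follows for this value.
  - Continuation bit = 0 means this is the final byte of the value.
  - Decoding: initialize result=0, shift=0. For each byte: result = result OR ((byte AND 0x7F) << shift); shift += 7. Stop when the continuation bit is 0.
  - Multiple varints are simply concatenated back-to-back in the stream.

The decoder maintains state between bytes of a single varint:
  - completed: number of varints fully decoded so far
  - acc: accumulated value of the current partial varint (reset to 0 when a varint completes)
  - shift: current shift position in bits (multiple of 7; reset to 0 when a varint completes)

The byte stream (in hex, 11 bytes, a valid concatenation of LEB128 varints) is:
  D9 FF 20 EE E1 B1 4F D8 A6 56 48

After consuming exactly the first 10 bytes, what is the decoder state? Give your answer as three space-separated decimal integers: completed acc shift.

byte[0]=0xD9 cont=1 payload=0x59: acc |= 89<<0 -> completed=0 acc=89 shift=7
byte[1]=0xFF cont=1 payload=0x7F: acc |= 127<<7 -> completed=0 acc=16345 shift=14
byte[2]=0x20 cont=0 payload=0x20: varint #1 complete (value=540633); reset -> completed=1 acc=0 shift=0
byte[3]=0xEE cont=1 payload=0x6E: acc |= 110<<0 -> completed=1 acc=110 shift=7
byte[4]=0xE1 cont=1 payload=0x61: acc |= 97<<7 -> completed=1 acc=12526 shift=14
byte[5]=0xB1 cont=1 payload=0x31: acc |= 49<<14 -> completed=1 acc=815342 shift=21
byte[6]=0x4F cont=0 payload=0x4F: varint #2 complete (value=166490350); reset -> completed=2 acc=0 shift=0
byte[7]=0xD8 cont=1 payload=0x58: acc |= 88<<0 -> completed=2 acc=88 shift=7
byte[8]=0xA6 cont=1 payload=0x26: acc |= 38<<7 -> completed=2 acc=4952 shift=14
byte[9]=0x56 cont=0 payload=0x56: varint #3 complete (value=1413976); reset -> completed=3 acc=0 shift=0

Answer: 3 0 0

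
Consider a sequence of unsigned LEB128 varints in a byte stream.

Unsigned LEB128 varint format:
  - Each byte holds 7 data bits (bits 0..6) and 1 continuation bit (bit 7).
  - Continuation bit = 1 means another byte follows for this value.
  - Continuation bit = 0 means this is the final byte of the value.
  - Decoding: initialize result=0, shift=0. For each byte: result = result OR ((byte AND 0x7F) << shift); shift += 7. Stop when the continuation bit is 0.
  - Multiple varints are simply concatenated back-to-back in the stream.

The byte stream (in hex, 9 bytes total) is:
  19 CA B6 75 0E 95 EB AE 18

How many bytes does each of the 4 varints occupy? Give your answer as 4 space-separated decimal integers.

  byte[0]=0x19 cont=0 payload=0x19=25: acc |= 25<<0 -> acc=25 shift=7 [end]
Varint 1: bytes[0:1] = 19 -> value 25 (1 byte(s))
  byte[1]=0xCA cont=1 payload=0x4A=74: acc |= 74<<0 -> acc=74 shift=7
  byte[2]=0xB6 cont=1 payload=0x36=54: acc |= 54<<7 -> acc=6986 shift=14
  byte[3]=0x75 cont=0 payload=0x75=117: acc |= 117<<14 -> acc=1923914 shift=21 [end]
Varint 2: bytes[1:4] = CA B6 75 -> value 1923914 (3 byte(s))
  byte[4]=0x0E cont=0 payload=0x0E=14: acc |= 14<<0 -> acc=14 shift=7 [end]
Varint 3: bytes[4:5] = 0E -> value 14 (1 byte(s))
  byte[5]=0x95 cont=1 payload=0x15=21: acc |= 21<<0 -> acc=21 shift=7
  byte[6]=0xEB cont=1 payload=0x6B=107: acc |= 107<<7 -> acc=13717 shift=14
  byte[7]=0xAE cont=1 payload=0x2E=46: acc |= 46<<14 -> acc=767381 shift=21
  byte[8]=0x18 cont=0 payload=0x18=24: acc |= 24<<21 -> acc=51099029 shift=28 [end]
Varint 4: bytes[5:9] = 95 EB AE 18 -> value 51099029 (4 byte(s))

Answer: 1 3 1 4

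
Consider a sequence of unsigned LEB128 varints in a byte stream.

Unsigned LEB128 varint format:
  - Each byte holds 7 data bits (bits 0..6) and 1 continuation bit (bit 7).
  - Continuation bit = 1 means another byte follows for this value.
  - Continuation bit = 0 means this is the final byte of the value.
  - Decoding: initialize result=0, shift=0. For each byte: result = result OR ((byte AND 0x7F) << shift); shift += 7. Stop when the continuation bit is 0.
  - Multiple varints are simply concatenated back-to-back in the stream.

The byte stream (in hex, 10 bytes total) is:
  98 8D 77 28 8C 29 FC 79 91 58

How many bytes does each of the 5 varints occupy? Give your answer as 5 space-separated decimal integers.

  byte[0]=0x98 cont=1 payload=0x18=24: acc |= 24<<0 -> acc=24 shift=7
  byte[1]=0x8D cont=1 payload=0x0D=13: acc |= 13<<7 -> acc=1688 shift=14
  byte[2]=0x77 cont=0 payload=0x77=119: acc |= 119<<14 -> acc=1951384 shift=21 [end]
Varint 1: bytes[0:3] = 98 8D 77 -> value 1951384 (3 byte(s))
  byte[3]=0x28 cont=0 payload=0x28=40: acc |= 40<<0 -> acc=40 shift=7 [end]
Varint 2: bytes[3:4] = 28 -> value 40 (1 byte(s))
  byte[4]=0x8C cont=1 payload=0x0C=12: acc |= 12<<0 -> acc=12 shift=7
  byte[5]=0x29 cont=0 payload=0x29=41: acc |= 41<<7 -> acc=5260 shift=14 [end]
Varint 3: bytes[4:6] = 8C 29 -> value 5260 (2 byte(s))
  byte[6]=0xFC cont=1 payload=0x7C=124: acc |= 124<<0 -> acc=124 shift=7
  byte[7]=0x79 cont=0 payload=0x79=121: acc |= 121<<7 -> acc=15612 shift=14 [end]
Varint 4: bytes[6:8] = FC 79 -> value 15612 (2 byte(s))
  byte[8]=0x91 cont=1 payload=0x11=17: acc |= 17<<0 -> acc=17 shift=7
  byte[9]=0x58 cont=0 payload=0x58=88: acc |= 88<<7 -> acc=11281 shift=14 [end]
Varint 5: bytes[8:10] = 91 58 -> value 11281 (2 byte(s))

Answer: 3 1 2 2 2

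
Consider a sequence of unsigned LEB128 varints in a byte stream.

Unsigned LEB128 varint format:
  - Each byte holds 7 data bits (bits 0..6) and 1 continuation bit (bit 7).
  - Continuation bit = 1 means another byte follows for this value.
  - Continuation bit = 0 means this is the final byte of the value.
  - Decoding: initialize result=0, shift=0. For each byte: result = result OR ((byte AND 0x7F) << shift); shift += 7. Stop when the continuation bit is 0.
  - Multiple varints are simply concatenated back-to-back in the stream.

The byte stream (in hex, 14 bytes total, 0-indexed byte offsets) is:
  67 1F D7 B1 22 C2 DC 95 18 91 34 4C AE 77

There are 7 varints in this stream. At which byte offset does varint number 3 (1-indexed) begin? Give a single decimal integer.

  byte[0]=0x67 cont=0 payload=0x67=103: acc |= 103<<0 -> acc=103 shift=7 [end]
Varint 1: bytes[0:1] = 67 -> value 103 (1 byte(s))
  byte[1]=0x1F cont=0 payload=0x1F=31: acc |= 31<<0 -> acc=31 shift=7 [end]
Varint 2: bytes[1:2] = 1F -> value 31 (1 byte(s))
  byte[2]=0xD7 cont=1 payload=0x57=87: acc |= 87<<0 -> acc=87 shift=7
  byte[3]=0xB1 cont=1 payload=0x31=49: acc |= 49<<7 -> acc=6359 shift=14
  byte[4]=0x22 cont=0 payload=0x22=34: acc |= 34<<14 -> acc=563415 shift=21 [end]
Varint 3: bytes[2:5] = D7 B1 22 -> value 563415 (3 byte(s))
  byte[5]=0xC2 cont=1 payload=0x42=66: acc |= 66<<0 -> acc=66 shift=7
  byte[6]=0xDC cont=1 payload=0x5C=92: acc |= 92<<7 -> acc=11842 shift=14
  byte[7]=0x95 cont=1 payload=0x15=21: acc |= 21<<14 -> acc=355906 shift=21
  byte[8]=0x18 cont=0 payload=0x18=24: acc |= 24<<21 -> acc=50687554 shift=28 [end]
Varint 4: bytes[5:9] = C2 DC 95 18 -> value 50687554 (4 byte(s))
  byte[9]=0x91 cont=1 payload=0x11=17: acc |= 17<<0 -> acc=17 shift=7
  byte[10]=0x34 cont=0 payload=0x34=52: acc |= 52<<7 -> acc=6673 shift=14 [end]
Varint 5: bytes[9:11] = 91 34 -> value 6673 (2 byte(s))
  byte[11]=0x4C cont=0 payload=0x4C=76: acc |= 76<<0 -> acc=76 shift=7 [end]
Varint 6: bytes[11:12] = 4C -> value 76 (1 byte(s))
  byte[12]=0xAE cont=1 payload=0x2E=46: acc |= 46<<0 -> acc=46 shift=7
  byte[13]=0x77 cont=0 payload=0x77=119: acc |= 119<<7 -> acc=15278 shift=14 [end]
Varint 7: bytes[12:14] = AE 77 -> value 15278 (2 byte(s))

Answer: 2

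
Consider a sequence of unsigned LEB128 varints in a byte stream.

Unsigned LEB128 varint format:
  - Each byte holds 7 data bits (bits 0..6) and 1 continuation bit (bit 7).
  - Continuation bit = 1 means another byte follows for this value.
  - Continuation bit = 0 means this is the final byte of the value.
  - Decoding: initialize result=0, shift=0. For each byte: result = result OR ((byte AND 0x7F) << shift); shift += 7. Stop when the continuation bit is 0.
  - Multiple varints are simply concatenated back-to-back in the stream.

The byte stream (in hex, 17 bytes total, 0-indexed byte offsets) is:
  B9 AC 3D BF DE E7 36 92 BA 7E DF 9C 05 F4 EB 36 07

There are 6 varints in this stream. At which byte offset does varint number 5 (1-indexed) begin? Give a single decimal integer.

Answer: 13

Derivation:
  byte[0]=0xB9 cont=1 payload=0x39=57: acc |= 57<<0 -> acc=57 shift=7
  byte[1]=0xAC cont=1 payload=0x2C=44: acc |= 44<<7 -> acc=5689 shift=14
  byte[2]=0x3D cont=0 payload=0x3D=61: acc |= 61<<14 -> acc=1005113 shift=21 [end]
Varint 1: bytes[0:3] = B9 AC 3D -> value 1005113 (3 byte(s))
  byte[3]=0xBF cont=1 payload=0x3F=63: acc |= 63<<0 -> acc=63 shift=7
  byte[4]=0xDE cont=1 payload=0x5E=94: acc |= 94<<7 -> acc=12095 shift=14
  byte[5]=0xE7 cont=1 payload=0x67=103: acc |= 103<<14 -> acc=1699647 shift=21
  byte[6]=0x36 cont=0 payload=0x36=54: acc |= 54<<21 -> acc=114945855 shift=28 [end]
Varint 2: bytes[3:7] = BF DE E7 36 -> value 114945855 (4 byte(s))
  byte[7]=0x92 cont=1 payload=0x12=18: acc |= 18<<0 -> acc=18 shift=7
  byte[8]=0xBA cont=1 payload=0x3A=58: acc |= 58<<7 -> acc=7442 shift=14
  byte[9]=0x7E cont=0 payload=0x7E=126: acc |= 126<<14 -> acc=2071826 shift=21 [end]
Varint 3: bytes[7:10] = 92 BA 7E -> value 2071826 (3 byte(s))
  byte[10]=0xDF cont=1 payload=0x5F=95: acc |= 95<<0 -> acc=95 shift=7
  byte[11]=0x9C cont=1 payload=0x1C=28: acc |= 28<<7 -> acc=3679 shift=14
  byte[12]=0x05 cont=0 payload=0x05=5: acc |= 5<<14 -> acc=85599 shift=21 [end]
Varint 4: bytes[10:13] = DF 9C 05 -> value 85599 (3 byte(s))
  byte[13]=0xF4 cont=1 payload=0x74=116: acc |= 116<<0 -> acc=116 shift=7
  byte[14]=0xEB cont=1 payload=0x6B=107: acc |= 107<<7 -> acc=13812 shift=14
  byte[15]=0x36 cont=0 payload=0x36=54: acc |= 54<<14 -> acc=898548 shift=21 [end]
Varint 5: bytes[13:16] = F4 EB 36 -> value 898548 (3 byte(s))
  byte[16]=0x07 cont=0 payload=0x07=7: acc |= 7<<0 -> acc=7 shift=7 [end]
Varint 6: bytes[16:17] = 07 -> value 7 (1 byte(s))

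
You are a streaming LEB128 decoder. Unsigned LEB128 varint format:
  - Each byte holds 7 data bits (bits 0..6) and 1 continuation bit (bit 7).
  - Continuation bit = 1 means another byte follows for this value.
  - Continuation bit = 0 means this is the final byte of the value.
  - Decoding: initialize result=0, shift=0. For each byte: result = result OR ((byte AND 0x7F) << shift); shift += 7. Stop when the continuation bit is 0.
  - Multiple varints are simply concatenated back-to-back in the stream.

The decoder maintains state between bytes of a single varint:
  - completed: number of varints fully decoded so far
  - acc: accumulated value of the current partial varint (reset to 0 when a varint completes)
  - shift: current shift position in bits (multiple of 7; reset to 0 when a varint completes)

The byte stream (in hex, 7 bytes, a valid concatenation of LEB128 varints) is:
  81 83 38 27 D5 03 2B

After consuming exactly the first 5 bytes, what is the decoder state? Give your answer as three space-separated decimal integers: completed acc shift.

byte[0]=0x81 cont=1 payload=0x01: acc |= 1<<0 -> completed=0 acc=1 shift=7
byte[1]=0x83 cont=1 payload=0x03: acc |= 3<<7 -> completed=0 acc=385 shift=14
byte[2]=0x38 cont=0 payload=0x38: varint #1 complete (value=917889); reset -> completed=1 acc=0 shift=0
byte[3]=0x27 cont=0 payload=0x27: varint #2 complete (value=39); reset -> completed=2 acc=0 shift=0
byte[4]=0xD5 cont=1 payload=0x55: acc |= 85<<0 -> completed=2 acc=85 shift=7

Answer: 2 85 7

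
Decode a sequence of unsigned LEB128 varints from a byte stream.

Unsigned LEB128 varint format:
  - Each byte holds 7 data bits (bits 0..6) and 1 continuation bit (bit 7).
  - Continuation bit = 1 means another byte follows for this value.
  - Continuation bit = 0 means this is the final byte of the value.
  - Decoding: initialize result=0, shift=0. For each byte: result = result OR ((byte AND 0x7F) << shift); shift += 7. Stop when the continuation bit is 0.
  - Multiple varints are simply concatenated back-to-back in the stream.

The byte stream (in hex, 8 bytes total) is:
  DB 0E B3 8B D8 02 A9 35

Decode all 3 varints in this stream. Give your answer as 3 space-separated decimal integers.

Answer: 1883 5637555 6825

Derivation:
  byte[0]=0xDB cont=1 payload=0x5B=91: acc |= 91<<0 -> acc=91 shift=7
  byte[1]=0x0E cont=0 payload=0x0E=14: acc |= 14<<7 -> acc=1883 shift=14 [end]
Varint 1: bytes[0:2] = DB 0E -> value 1883 (2 byte(s))
  byte[2]=0xB3 cont=1 payload=0x33=51: acc |= 51<<0 -> acc=51 shift=7
  byte[3]=0x8B cont=1 payload=0x0B=11: acc |= 11<<7 -> acc=1459 shift=14
  byte[4]=0xD8 cont=1 payload=0x58=88: acc |= 88<<14 -> acc=1443251 shift=21
  byte[5]=0x02 cont=0 payload=0x02=2: acc |= 2<<21 -> acc=5637555 shift=28 [end]
Varint 2: bytes[2:6] = B3 8B D8 02 -> value 5637555 (4 byte(s))
  byte[6]=0xA9 cont=1 payload=0x29=41: acc |= 41<<0 -> acc=41 shift=7
  byte[7]=0x35 cont=0 payload=0x35=53: acc |= 53<<7 -> acc=6825 shift=14 [end]
Varint 3: bytes[6:8] = A9 35 -> value 6825 (2 byte(s))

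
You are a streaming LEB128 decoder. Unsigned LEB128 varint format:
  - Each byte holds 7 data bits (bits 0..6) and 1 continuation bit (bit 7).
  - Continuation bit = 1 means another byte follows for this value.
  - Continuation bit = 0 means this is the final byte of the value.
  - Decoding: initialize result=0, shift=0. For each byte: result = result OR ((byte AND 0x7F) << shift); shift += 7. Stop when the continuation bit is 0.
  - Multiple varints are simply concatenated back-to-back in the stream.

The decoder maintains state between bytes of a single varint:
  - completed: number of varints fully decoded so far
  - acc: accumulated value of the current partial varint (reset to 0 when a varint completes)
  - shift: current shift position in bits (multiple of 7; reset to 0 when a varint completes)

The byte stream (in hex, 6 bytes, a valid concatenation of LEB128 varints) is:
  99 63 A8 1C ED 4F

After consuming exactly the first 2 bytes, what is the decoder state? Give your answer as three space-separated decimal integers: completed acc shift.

Answer: 1 0 0

Derivation:
byte[0]=0x99 cont=1 payload=0x19: acc |= 25<<0 -> completed=0 acc=25 shift=7
byte[1]=0x63 cont=0 payload=0x63: varint #1 complete (value=12697); reset -> completed=1 acc=0 shift=0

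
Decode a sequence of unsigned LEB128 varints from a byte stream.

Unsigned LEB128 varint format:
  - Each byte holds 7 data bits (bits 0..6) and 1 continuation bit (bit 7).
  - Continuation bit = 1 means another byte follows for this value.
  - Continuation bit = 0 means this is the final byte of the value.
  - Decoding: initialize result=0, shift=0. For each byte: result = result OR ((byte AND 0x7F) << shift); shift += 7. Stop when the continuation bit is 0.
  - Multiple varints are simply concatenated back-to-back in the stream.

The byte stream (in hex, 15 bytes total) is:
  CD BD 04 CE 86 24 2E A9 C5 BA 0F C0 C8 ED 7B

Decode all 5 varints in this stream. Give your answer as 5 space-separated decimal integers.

  byte[0]=0xCD cont=1 payload=0x4D=77: acc |= 77<<0 -> acc=77 shift=7
  byte[1]=0xBD cont=1 payload=0x3D=61: acc |= 61<<7 -> acc=7885 shift=14
  byte[2]=0x04 cont=0 payload=0x04=4: acc |= 4<<14 -> acc=73421 shift=21 [end]
Varint 1: bytes[0:3] = CD BD 04 -> value 73421 (3 byte(s))
  byte[3]=0xCE cont=1 payload=0x4E=78: acc |= 78<<0 -> acc=78 shift=7
  byte[4]=0x86 cont=1 payload=0x06=6: acc |= 6<<7 -> acc=846 shift=14
  byte[5]=0x24 cont=0 payload=0x24=36: acc |= 36<<14 -> acc=590670 shift=21 [end]
Varint 2: bytes[3:6] = CE 86 24 -> value 590670 (3 byte(s))
  byte[6]=0x2E cont=0 payload=0x2E=46: acc |= 46<<0 -> acc=46 shift=7 [end]
Varint 3: bytes[6:7] = 2E -> value 46 (1 byte(s))
  byte[7]=0xA9 cont=1 payload=0x29=41: acc |= 41<<0 -> acc=41 shift=7
  byte[8]=0xC5 cont=1 payload=0x45=69: acc |= 69<<7 -> acc=8873 shift=14
  byte[9]=0xBA cont=1 payload=0x3A=58: acc |= 58<<14 -> acc=959145 shift=21
  byte[10]=0x0F cont=0 payload=0x0F=15: acc |= 15<<21 -> acc=32416425 shift=28 [end]
Varint 4: bytes[7:11] = A9 C5 BA 0F -> value 32416425 (4 byte(s))
  byte[11]=0xC0 cont=1 payload=0x40=64: acc |= 64<<0 -> acc=64 shift=7
  byte[12]=0xC8 cont=1 payload=0x48=72: acc |= 72<<7 -> acc=9280 shift=14
  byte[13]=0xED cont=1 payload=0x6D=109: acc |= 109<<14 -> acc=1795136 shift=21
  byte[14]=0x7B cont=0 payload=0x7B=123: acc |= 123<<21 -> acc=259744832 shift=28 [end]
Varint 5: bytes[11:15] = C0 C8 ED 7B -> value 259744832 (4 byte(s))

Answer: 73421 590670 46 32416425 259744832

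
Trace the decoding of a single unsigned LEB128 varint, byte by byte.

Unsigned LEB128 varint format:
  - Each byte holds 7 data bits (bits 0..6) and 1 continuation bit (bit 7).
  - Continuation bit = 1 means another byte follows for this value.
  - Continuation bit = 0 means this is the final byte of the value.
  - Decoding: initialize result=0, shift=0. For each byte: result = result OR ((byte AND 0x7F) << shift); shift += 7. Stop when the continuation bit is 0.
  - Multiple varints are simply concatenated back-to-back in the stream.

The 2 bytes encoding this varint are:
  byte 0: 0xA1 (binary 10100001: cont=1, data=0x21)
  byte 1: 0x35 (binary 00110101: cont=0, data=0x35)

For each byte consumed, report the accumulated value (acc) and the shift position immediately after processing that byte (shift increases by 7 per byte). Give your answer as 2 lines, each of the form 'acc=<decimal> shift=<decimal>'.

byte 0=0xA1: payload=0x21=33, contrib = 33<<0 = 33; acc -> 33, shift -> 7
byte 1=0x35: payload=0x35=53, contrib = 53<<7 = 6784; acc -> 6817, shift -> 14

Answer: acc=33 shift=7
acc=6817 shift=14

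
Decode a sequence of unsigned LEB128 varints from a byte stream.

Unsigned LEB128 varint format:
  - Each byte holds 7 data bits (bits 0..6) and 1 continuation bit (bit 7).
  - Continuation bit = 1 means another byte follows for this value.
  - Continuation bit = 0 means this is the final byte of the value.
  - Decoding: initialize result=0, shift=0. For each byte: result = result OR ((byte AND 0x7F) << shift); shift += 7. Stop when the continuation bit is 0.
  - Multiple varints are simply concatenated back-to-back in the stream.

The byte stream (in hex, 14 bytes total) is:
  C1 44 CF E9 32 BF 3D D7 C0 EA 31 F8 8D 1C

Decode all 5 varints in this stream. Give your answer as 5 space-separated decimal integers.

Answer: 8769 832719 7871 104505431 460536

Derivation:
  byte[0]=0xC1 cont=1 payload=0x41=65: acc |= 65<<0 -> acc=65 shift=7
  byte[1]=0x44 cont=0 payload=0x44=68: acc |= 68<<7 -> acc=8769 shift=14 [end]
Varint 1: bytes[0:2] = C1 44 -> value 8769 (2 byte(s))
  byte[2]=0xCF cont=1 payload=0x4F=79: acc |= 79<<0 -> acc=79 shift=7
  byte[3]=0xE9 cont=1 payload=0x69=105: acc |= 105<<7 -> acc=13519 shift=14
  byte[4]=0x32 cont=0 payload=0x32=50: acc |= 50<<14 -> acc=832719 shift=21 [end]
Varint 2: bytes[2:5] = CF E9 32 -> value 832719 (3 byte(s))
  byte[5]=0xBF cont=1 payload=0x3F=63: acc |= 63<<0 -> acc=63 shift=7
  byte[6]=0x3D cont=0 payload=0x3D=61: acc |= 61<<7 -> acc=7871 shift=14 [end]
Varint 3: bytes[5:7] = BF 3D -> value 7871 (2 byte(s))
  byte[7]=0xD7 cont=1 payload=0x57=87: acc |= 87<<0 -> acc=87 shift=7
  byte[8]=0xC0 cont=1 payload=0x40=64: acc |= 64<<7 -> acc=8279 shift=14
  byte[9]=0xEA cont=1 payload=0x6A=106: acc |= 106<<14 -> acc=1744983 shift=21
  byte[10]=0x31 cont=0 payload=0x31=49: acc |= 49<<21 -> acc=104505431 shift=28 [end]
Varint 4: bytes[7:11] = D7 C0 EA 31 -> value 104505431 (4 byte(s))
  byte[11]=0xF8 cont=1 payload=0x78=120: acc |= 120<<0 -> acc=120 shift=7
  byte[12]=0x8D cont=1 payload=0x0D=13: acc |= 13<<7 -> acc=1784 shift=14
  byte[13]=0x1C cont=0 payload=0x1C=28: acc |= 28<<14 -> acc=460536 shift=21 [end]
Varint 5: bytes[11:14] = F8 8D 1C -> value 460536 (3 byte(s))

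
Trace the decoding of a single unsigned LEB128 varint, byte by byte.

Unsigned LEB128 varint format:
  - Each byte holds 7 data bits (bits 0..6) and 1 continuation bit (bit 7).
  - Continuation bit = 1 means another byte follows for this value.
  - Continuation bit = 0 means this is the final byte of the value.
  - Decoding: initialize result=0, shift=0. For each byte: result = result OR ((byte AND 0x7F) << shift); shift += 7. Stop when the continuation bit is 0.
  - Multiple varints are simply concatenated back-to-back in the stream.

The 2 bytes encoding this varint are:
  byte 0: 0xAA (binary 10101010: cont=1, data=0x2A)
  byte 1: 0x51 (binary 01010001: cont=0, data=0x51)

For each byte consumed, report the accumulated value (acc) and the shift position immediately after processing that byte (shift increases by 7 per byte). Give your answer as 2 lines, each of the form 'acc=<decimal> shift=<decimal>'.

Answer: acc=42 shift=7
acc=10410 shift=14

Derivation:
byte 0=0xAA: payload=0x2A=42, contrib = 42<<0 = 42; acc -> 42, shift -> 7
byte 1=0x51: payload=0x51=81, contrib = 81<<7 = 10368; acc -> 10410, shift -> 14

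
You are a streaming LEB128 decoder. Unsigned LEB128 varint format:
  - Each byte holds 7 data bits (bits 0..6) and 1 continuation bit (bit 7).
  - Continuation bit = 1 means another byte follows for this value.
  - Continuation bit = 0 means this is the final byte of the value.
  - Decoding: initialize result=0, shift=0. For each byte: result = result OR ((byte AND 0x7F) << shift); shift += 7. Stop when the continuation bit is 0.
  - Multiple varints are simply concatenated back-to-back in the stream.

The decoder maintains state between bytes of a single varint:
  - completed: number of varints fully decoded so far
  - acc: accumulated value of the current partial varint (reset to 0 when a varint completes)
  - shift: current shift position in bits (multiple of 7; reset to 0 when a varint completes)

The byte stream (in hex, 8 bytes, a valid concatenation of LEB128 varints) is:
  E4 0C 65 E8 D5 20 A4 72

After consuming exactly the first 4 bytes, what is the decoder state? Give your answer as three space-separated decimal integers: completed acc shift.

byte[0]=0xE4 cont=1 payload=0x64: acc |= 100<<0 -> completed=0 acc=100 shift=7
byte[1]=0x0C cont=0 payload=0x0C: varint #1 complete (value=1636); reset -> completed=1 acc=0 shift=0
byte[2]=0x65 cont=0 payload=0x65: varint #2 complete (value=101); reset -> completed=2 acc=0 shift=0
byte[3]=0xE8 cont=1 payload=0x68: acc |= 104<<0 -> completed=2 acc=104 shift=7

Answer: 2 104 7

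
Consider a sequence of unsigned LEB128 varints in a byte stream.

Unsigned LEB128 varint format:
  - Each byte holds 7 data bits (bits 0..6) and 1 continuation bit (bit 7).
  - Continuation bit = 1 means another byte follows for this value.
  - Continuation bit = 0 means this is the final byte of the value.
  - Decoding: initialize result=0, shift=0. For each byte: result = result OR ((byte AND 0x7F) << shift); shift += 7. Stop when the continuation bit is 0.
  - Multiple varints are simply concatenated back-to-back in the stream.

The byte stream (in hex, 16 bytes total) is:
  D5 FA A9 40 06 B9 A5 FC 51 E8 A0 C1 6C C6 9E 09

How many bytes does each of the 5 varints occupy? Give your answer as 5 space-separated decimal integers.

Answer: 4 1 4 4 3

Derivation:
  byte[0]=0xD5 cont=1 payload=0x55=85: acc |= 85<<0 -> acc=85 shift=7
  byte[1]=0xFA cont=1 payload=0x7A=122: acc |= 122<<7 -> acc=15701 shift=14
  byte[2]=0xA9 cont=1 payload=0x29=41: acc |= 41<<14 -> acc=687445 shift=21
  byte[3]=0x40 cont=0 payload=0x40=64: acc |= 64<<21 -> acc=134905173 shift=28 [end]
Varint 1: bytes[0:4] = D5 FA A9 40 -> value 134905173 (4 byte(s))
  byte[4]=0x06 cont=0 payload=0x06=6: acc |= 6<<0 -> acc=6 shift=7 [end]
Varint 2: bytes[4:5] = 06 -> value 6 (1 byte(s))
  byte[5]=0xB9 cont=1 payload=0x39=57: acc |= 57<<0 -> acc=57 shift=7
  byte[6]=0xA5 cont=1 payload=0x25=37: acc |= 37<<7 -> acc=4793 shift=14
  byte[7]=0xFC cont=1 payload=0x7C=124: acc |= 124<<14 -> acc=2036409 shift=21
  byte[8]=0x51 cont=0 payload=0x51=81: acc |= 81<<21 -> acc=171905721 shift=28 [end]
Varint 3: bytes[5:9] = B9 A5 FC 51 -> value 171905721 (4 byte(s))
  byte[9]=0xE8 cont=1 payload=0x68=104: acc |= 104<<0 -> acc=104 shift=7
  byte[10]=0xA0 cont=1 payload=0x20=32: acc |= 32<<7 -> acc=4200 shift=14
  byte[11]=0xC1 cont=1 payload=0x41=65: acc |= 65<<14 -> acc=1069160 shift=21
  byte[12]=0x6C cont=0 payload=0x6C=108: acc |= 108<<21 -> acc=227561576 shift=28 [end]
Varint 4: bytes[9:13] = E8 A0 C1 6C -> value 227561576 (4 byte(s))
  byte[13]=0xC6 cont=1 payload=0x46=70: acc |= 70<<0 -> acc=70 shift=7
  byte[14]=0x9E cont=1 payload=0x1E=30: acc |= 30<<7 -> acc=3910 shift=14
  byte[15]=0x09 cont=0 payload=0x09=9: acc |= 9<<14 -> acc=151366 shift=21 [end]
Varint 5: bytes[13:16] = C6 9E 09 -> value 151366 (3 byte(s))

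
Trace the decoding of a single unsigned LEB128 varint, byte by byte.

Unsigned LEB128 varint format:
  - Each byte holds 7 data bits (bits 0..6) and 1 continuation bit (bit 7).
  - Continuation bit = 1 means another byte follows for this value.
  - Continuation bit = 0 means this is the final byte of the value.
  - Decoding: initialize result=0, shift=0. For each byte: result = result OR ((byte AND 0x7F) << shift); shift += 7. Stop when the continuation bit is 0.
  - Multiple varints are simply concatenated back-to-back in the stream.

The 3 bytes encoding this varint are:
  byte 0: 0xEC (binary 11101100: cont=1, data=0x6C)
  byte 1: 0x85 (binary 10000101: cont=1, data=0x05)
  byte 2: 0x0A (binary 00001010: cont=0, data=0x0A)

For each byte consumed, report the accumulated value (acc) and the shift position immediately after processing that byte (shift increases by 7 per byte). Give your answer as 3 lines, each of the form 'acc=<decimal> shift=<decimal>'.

byte 0=0xEC: payload=0x6C=108, contrib = 108<<0 = 108; acc -> 108, shift -> 7
byte 1=0x85: payload=0x05=5, contrib = 5<<7 = 640; acc -> 748, shift -> 14
byte 2=0x0A: payload=0x0A=10, contrib = 10<<14 = 163840; acc -> 164588, shift -> 21

Answer: acc=108 shift=7
acc=748 shift=14
acc=164588 shift=21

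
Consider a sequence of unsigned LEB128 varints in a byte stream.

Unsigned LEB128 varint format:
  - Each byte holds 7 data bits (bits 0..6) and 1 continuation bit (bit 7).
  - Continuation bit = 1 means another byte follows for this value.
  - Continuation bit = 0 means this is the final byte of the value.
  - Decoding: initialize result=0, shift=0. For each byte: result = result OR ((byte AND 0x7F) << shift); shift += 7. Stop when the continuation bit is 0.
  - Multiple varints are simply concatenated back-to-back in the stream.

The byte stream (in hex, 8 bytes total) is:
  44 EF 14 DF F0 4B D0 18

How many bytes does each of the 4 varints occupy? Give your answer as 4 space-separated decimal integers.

Answer: 1 2 3 2

Derivation:
  byte[0]=0x44 cont=0 payload=0x44=68: acc |= 68<<0 -> acc=68 shift=7 [end]
Varint 1: bytes[0:1] = 44 -> value 68 (1 byte(s))
  byte[1]=0xEF cont=1 payload=0x6F=111: acc |= 111<<0 -> acc=111 shift=7
  byte[2]=0x14 cont=0 payload=0x14=20: acc |= 20<<7 -> acc=2671 shift=14 [end]
Varint 2: bytes[1:3] = EF 14 -> value 2671 (2 byte(s))
  byte[3]=0xDF cont=1 payload=0x5F=95: acc |= 95<<0 -> acc=95 shift=7
  byte[4]=0xF0 cont=1 payload=0x70=112: acc |= 112<<7 -> acc=14431 shift=14
  byte[5]=0x4B cont=0 payload=0x4B=75: acc |= 75<<14 -> acc=1243231 shift=21 [end]
Varint 3: bytes[3:6] = DF F0 4B -> value 1243231 (3 byte(s))
  byte[6]=0xD0 cont=1 payload=0x50=80: acc |= 80<<0 -> acc=80 shift=7
  byte[7]=0x18 cont=0 payload=0x18=24: acc |= 24<<7 -> acc=3152 shift=14 [end]
Varint 4: bytes[6:8] = D0 18 -> value 3152 (2 byte(s))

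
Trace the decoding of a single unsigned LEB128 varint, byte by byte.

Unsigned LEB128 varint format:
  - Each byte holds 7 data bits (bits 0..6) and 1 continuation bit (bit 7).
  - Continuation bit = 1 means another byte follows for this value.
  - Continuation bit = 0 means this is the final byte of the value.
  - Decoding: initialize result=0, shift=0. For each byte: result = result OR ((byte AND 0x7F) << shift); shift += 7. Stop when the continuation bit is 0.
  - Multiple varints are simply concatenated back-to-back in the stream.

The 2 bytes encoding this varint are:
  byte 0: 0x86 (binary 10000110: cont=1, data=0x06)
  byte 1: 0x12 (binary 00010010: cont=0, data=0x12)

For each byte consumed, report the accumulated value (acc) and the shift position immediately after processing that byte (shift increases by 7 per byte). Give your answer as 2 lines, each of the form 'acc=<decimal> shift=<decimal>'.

byte 0=0x86: payload=0x06=6, contrib = 6<<0 = 6; acc -> 6, shift -> 7
byte 1=0x12: payload=0x12=18, contrib = 18<<7 = 2304; acc -> 2310, shift -> 14

Answer: acc=6 shift=7
acc=2310 shift=14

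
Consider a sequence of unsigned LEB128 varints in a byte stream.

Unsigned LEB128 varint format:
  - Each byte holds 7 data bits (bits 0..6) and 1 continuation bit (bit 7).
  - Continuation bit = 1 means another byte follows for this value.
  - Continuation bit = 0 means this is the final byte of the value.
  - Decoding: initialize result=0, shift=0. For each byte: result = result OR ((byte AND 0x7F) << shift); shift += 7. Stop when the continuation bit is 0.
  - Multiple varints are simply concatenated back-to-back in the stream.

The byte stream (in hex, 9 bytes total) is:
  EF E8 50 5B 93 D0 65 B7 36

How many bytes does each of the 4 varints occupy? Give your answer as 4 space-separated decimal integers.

Answer: 3 1 3 2

Derivation:
  byte[0]=0xEF cont=1 payload=0x6F=111: acc |= 111<<0 -> acc=111 shift=7
  byte[1]=0xE8 cont=1 payload=0x68=104: acc |= 104<<7 -> acc=13423 shift=14
  byte[2]=0x50 cont=0 payload=0x50=80: acc |= 80<<14 -> acc=1324143 shift=21 [end]
Varint 1: bytes[0:3] = EF E8 50 -> value 1324143 (3 byte(s))
  byte[3]=0x5B cont=0 payload=0x5B=91: acc |= 91<<0 -> acc=91 shift=7 [end]
Varint 2: bytes[3:4] = 5B -> value 91 (1 byte(s))
  byte[4]=0x93 cont=1 payload=0x13=19: acc |= 19<<0 -> acc=19 shift=7
  byte[5]=0xD0 cont=1 payload=0x50=80: acc |= 80<<7 -> acc=10259 shift=14
  byte[6]=0x65 cont=0 payload=0x65=101: acc |= 101<<14 -> acc=1665043 shift=21 [end]
Varint 3: bytes[4:7] = 93 D0 65 -> value 1665043 (3 byte(s))
  byte[7]=0xB7 cont=1 payload=0x37=55: acc |= 55<<0 -> acc=55 shift=7
  byte[8]=0x36 cont=0 payload=0x36=54: acc |= 54<<7 -> acc=6967 shift=14 [end]
Varint 4: bytes[7:9] = B7 36 -> value 6967 (2 byte(s))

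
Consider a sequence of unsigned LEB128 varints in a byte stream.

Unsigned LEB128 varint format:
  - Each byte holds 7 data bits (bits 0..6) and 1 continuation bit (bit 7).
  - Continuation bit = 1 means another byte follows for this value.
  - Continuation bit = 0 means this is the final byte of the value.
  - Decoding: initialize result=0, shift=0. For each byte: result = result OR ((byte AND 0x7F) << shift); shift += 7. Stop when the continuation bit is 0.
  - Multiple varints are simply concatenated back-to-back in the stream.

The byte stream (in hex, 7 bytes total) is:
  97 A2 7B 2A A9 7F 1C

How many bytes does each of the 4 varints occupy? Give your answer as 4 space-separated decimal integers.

  byte[0]=0x97 cont=1 payload=0x17=23: acc |= 23<<0 -> acc=23 shift=7
  byte[1]=0xA2 cont=1 payload=0x22=34: acc |= 34<<7 -> acc=4375 shift=14
  byte[2]=0x7B cont=0 payload=0x7B=123: acc |= 123<<14 -> acc=2019607 shift=21 [end]
Varint 1: bytes[0:3] = 97 A2 7B -> value 2019607 (3 byte(s))
  byte[3]=0x2A cont=0 payload=0x2A=42: acc |= 42<<0 -> acc=42 shift=7 [end]
Varint 2: bytes[3:4] = 2A -> value 42 (1 byte(s))
  byte[4]=0xA9 cont=1 payload=0x29=41: acc |= 41<<0 -> acc=41 shift=7
  byte[5]=0x7F cont=0 payload=0x7F=127: acc |= 127<<7 -> acc=16297 shift=14 [end]
Varint 3: bytes[4:6] = A9 7F -> value 16297 (2 byte(s))
  byte[6]=0x1C cont=0 payload=0x1C=28: acc |= 28<<0 -> acc=28 shift=7 [end]
Varint 4: bytes[6:7] = 1C -> value 28 (1 byte(s))

Answer: 3 1 2 1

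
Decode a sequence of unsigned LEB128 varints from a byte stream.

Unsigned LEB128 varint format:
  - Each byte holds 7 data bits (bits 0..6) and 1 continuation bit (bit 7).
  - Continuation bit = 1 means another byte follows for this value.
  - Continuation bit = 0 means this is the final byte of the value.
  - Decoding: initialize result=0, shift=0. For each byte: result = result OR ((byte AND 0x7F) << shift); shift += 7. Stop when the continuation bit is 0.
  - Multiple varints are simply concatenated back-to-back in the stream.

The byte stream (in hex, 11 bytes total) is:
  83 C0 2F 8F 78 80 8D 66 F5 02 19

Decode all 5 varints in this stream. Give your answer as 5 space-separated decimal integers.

  byte[0]=0x83 cont=1 payload=0x03=3: acc |= 3<<0 -> acc=3 shift=7
  byte[1]=0xC0 cont=1 payload=0x40=64: acc |= 64<<7 -> acc=8195 shift=14
  byte[2]=0x2F cont=0 payload=0x2F=47: acc |= 47<<14 -> acc=778243 shift=21 [end]
Varint 1: bytes[0:3] = 83 C0 2F -> value 778243 (3 byte(s))
  byte[3]=0x8F cont=1 payload=0x0F=15: acc |= 15<<0 -> acc=15 shift=7
  byte[4]=0x78 cont=0 payload=0x78=120: acc |= 120<<7 -> acc=15375 shift=14 [end]
Varint 2: bytes[3:5] = 8F 78 -> value 15375 (2 byte(s))
  byte[5]=0x80 cont=1 payload=0x00=0: acc |= 0<<0 -> acc=0 shift=7
  byte[6]=0x8D cont=1 payload=0x0D=13: acc |= 13<<7 -> acc=1664 shift=14
  byte[7]=0x66 cont=0 payload=0x66=102: acc |= 102<<14 -> acc=1672832 shift=21 [end]
Varint 3: bytes[5:8] = 80 8D 66 -> value 1672832 (3 byte(s))
  byte[8]=0xF5 cont=1 payload=0x75=117: acc |= 117<<0 -> acc=117 shift=7
  byte[9]=0x02 cont=0 payload=0x02=2: acc |= 2<<7 -> acc=373 shift=14 [end]
Varint 4: bytes[8:10] = F5 02 -> value 373 (2 byte(s))
  byte[10]=0x19 cont=0 payload=0x19=25: acc |= 25<<0 -> acc=25 shift=7 [end]
Varint 5: bytes[10:11] = 19 -> value 25 (1 byte(s))

Answer: 778243 15375 1672832 373 25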